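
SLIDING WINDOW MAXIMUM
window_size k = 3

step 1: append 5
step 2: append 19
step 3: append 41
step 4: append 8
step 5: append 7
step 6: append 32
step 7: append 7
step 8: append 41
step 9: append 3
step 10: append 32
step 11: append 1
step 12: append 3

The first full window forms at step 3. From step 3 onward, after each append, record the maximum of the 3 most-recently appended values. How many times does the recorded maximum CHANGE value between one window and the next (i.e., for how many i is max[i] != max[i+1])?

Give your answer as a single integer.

Answer: 3

Derivation:
step 1: append 5 -> window=[5] (not full yet)
step 2: append 19 -> window=[5, 19] (not full yet)
step 3: append 41 -> window=[5, 19, 41] -> max=41
step 4: append 8 -> window=[19, 41, 8] -> max=41
step 5: append 7 -> window=[41, 8, 7] -> max=41
step 6: append 32 -> window=[8, 7, 32] -> max=32
step 7: append 7 -> window=[7, 32, 7] -> max=32
step 8: append 41 -> window=[32, 7, 41] -> max=41
step 9: append 3 -> window=[7, 41, 3] -> max=41
step 10: append 32 -> window=[41, 3, 32] -> max=41
step 11: append 1 -> window=[3, 32, 1] -> max=32
step 12: append 3 -> window=[32, 1, 3] -> max=32
Recorded maximums: 41 41 41 32 32 41 41 41 32 32
Changes between consecutive maximums: 3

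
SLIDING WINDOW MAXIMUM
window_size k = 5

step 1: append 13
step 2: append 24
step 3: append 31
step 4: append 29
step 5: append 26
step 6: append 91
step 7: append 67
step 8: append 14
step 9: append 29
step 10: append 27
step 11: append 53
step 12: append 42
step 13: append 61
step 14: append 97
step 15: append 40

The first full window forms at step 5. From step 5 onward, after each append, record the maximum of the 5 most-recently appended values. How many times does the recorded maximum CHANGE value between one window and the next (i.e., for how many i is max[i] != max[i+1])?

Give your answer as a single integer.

Answer: 5

Derivation:
step 1: append 13 -> window=[13] (not full yet)
step 2: append 24 -> window=[13, 24] (not full yet)
step 3: append 31 -> window=[13, 24, 31] (not full yet)
step 4: append 29 -> window=[13, 24, 31, 29] (not full yet)
step 5: append 26 -> window=[13, 24, 31, 29, 26] -> max=31
step 6: append 91 -> window=[24, 31, 29, 26, 91] -> max=91
step 7: append 67 -> window=[31, 29, 26, 91, 67] -> max=91
step 8: append 14 -> window=[29, 26, 91, 67, 14] -> max=91
step 9: append 29 -> window=[26, 91, 67, 14, 29] -> max=91
step 10: append 27 -> window=[91, 67, 14, 29, 27] -> max=91
step 11: append 53 -> window=[67, 14, 29, 27, 53] -> max=67
step 12: append 42 -> window=[14, 29, 27, 53, 42] -> max=53
step 13: append 61 -> window=[29, 27, 53, 42, 61] -> max=61
step 14: append 97 -> window=[27, 53, 42, 61, 97] -> max=97
step 15: append 40 -> window=[53, 42, 61, 97, 40] -> max=97
Recorded maximums: 31 91 91 91 91 91 67 53 61 97 97
Changes between consecutive maximums: 5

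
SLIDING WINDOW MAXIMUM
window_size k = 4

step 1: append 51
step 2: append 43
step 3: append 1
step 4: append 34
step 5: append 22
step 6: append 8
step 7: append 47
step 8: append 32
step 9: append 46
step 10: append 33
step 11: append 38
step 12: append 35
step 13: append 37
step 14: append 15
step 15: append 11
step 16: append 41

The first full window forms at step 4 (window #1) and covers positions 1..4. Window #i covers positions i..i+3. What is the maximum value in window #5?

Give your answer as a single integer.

Answer: 47

Derivation:
step 1: append 51 -> window=[51] (not full yet)
step 2: append 43 -> window=[51, 43] (not full yet)
step 3: append 1 -> window=[51, 43, 1] (not full yet)
step 4: append 34 -> window=[51, 43, 1, 34] -> max=51
step 5: append 22 -> window=[43, 1, 34, 22] -> max=43
step 6: append 8 -> window=[1, 34, 22, 8] -> max=34
step 7: append 47 -> window=[34, 22, 8, 47] -> max=47
step 8: append 32 -> window=[22, 8, 47, 32] -> max=47
Window #5 max = 47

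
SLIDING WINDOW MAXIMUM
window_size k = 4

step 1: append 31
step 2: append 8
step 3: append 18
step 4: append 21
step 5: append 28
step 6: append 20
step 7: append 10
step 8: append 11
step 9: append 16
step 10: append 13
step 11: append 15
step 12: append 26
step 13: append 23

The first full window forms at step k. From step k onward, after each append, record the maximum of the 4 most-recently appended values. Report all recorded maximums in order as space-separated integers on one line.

Answer: 31 28 28 28 28 20 16 16 26 26

Derivation:
step 1: append 31 -> window=[31] (not full yet)
step 2: append 8 -> window=[31, 8] (not full yet)
step 3: append 18 -> window=[31, 8, 18] (not full yet)
step 4: append 21 -> window=[31, 8, 18, 21] -> max=31
step 5: append 28 -> window=[8, 18, 21, 28] -> max=28
step 6: append 20 -> window=[18, 21, 28, 20] -> max=28
step 7: append 10 -> window=[21, 28, 20, 10] -> max=28
step 8: append 11 -> window=[28, 20, 10, 11] -> max=28
step 9: append 16 -> window=[20, 10, 11, 16] -> max=20
step 10: append 13 -> window=[10, 11, 16, 13] -> max=16
step 11: append 15 -> window=[11, 16, 13, 15] -> max=16
step 12: append 26 -> window=[16, 13, 15, 26] -> max=26
step 13: append 23 -> window=[13, 15, 26, 23] -> max=26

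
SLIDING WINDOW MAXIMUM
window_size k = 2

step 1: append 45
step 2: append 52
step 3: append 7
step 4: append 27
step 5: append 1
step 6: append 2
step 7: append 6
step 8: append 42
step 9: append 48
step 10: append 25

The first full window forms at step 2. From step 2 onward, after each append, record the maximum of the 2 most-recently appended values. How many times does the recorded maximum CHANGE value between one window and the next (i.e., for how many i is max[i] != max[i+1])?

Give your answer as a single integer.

Answer: 5

Derivation:
step 1: append 45 -> window=[45] (not full yet)
step 2: append 52 -> window=[45, 52] -> max=52
step 3: append 7 -> window=[52, 7] -> max=52
step 4: append 27 -> window=[7, 27] -> max=27
step 5: append 1 -> window=[27, 1] -> max=27
step 6: append 2 -> window=[1, 2] -> max=2
step 7: append 6 -> window=[2, 6] -> max=6
step 8: append 42 -> window=[6, 42] -> max=42
step 9: append 48 -> window=[42, 48] -> max=48
step 10: append 25 -> window=[48, 25] -> max=48
Recorded maximums: 52 52 27 27 2 6 42 48 48
Changes between consecutive maximums: 5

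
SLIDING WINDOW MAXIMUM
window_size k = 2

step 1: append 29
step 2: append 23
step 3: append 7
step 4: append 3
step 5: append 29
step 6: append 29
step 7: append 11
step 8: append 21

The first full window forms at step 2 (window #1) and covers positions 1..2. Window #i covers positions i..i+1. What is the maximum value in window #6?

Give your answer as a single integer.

Answer: 29

Derivation:
step 1: append 29 -> window=[29] (not full yet)
step 2: append 23 -> window=[29, 23] -> max=29
step 3: append 7 -> window=[23, 7] -> max=23
step 4: append 3 -> window=[7, 3] -> max=7
step 5: append 29 -> window=[3, 29] -> max=29
step 6: append 29 -> window=[29, 29] -> max=29
step 7: append 11 -> window=[29, 11] -> max=29
Window #6 max = 29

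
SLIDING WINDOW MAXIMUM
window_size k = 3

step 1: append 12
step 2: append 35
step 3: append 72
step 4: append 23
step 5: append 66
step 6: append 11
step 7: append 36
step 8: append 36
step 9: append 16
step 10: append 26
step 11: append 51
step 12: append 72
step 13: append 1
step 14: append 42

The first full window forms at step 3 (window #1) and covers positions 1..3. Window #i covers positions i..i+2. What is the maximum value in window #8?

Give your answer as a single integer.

step 1: append 12 -> window=[12] (not full yet)
step 2: append 35 -> window=[12, 35] (not full yet)
step 3: append 72 -> window=[12, 35, 72] -> max=72
step 4: append 23 -> window=[35, 72, 23] -> max=72
step 5: append 66 -> window=[72, 23, 66] -> max=72
step 6: append 11 -> window=[23, 66, 11] -> max=66
step 7: append 36 -> window=[66, 11, 36] -> max=66
step 8: append 36 -> window=[11, 36, 36] -> max=36
step 9: append 16 -> window=[36, 36, 16] -> max=36
step 10: append 26 -> window=[36, 16, 26] -> max=36
Window #8 max = 36

Answer: 36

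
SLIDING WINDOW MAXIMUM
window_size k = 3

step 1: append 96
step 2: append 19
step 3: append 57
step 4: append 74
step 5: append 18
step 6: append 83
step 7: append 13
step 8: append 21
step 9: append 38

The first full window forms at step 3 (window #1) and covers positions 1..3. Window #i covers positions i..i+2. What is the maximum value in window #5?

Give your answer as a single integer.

Answer: 83

Derivation:
step 1: append 96 -> window=[96] (not full yet)
step 2: append 19 -> window=[96, 19] (not full yet)
step 3: append 57 -> window=[96, 19, 57] -> max=96
step 4: append 74 -> window=[19, 57, 74] -> max=74
step 5: append 18 -> window=[57, 74, 18] -> max=74
step 6: append 83 -> window=[74, 18, 83] -> max=83
step 7: append 13 -> window=[18, 83, 13] -> max=83
Window #5 max = 83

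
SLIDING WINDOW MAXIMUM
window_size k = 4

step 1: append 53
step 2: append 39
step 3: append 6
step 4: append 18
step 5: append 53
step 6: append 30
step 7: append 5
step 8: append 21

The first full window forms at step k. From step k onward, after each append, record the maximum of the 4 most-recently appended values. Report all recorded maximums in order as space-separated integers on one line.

Answer: 53 53 53 53 53

Derivation:
step 1: append 53 -> window=[53] (not full yet)
step 2: append 39 -> window=[53, 39] (not full yet)
step 3: append 6 -> window=[53, 39, 6] (not full yet)
step 4: append 18 -> window=[53, 39, 6, 18] -> max=53
step 5: append 53 -> window=[39, 6, 18, 53] -> max=53
step 6: append 30 -> window=[6, 18, 53, 30] -> max=53
step 7: append 5 -> window=[18, 53, 30, 5] -> max=53
step 8: append 21 -> window=[53, 30, 5, 21] -> max=53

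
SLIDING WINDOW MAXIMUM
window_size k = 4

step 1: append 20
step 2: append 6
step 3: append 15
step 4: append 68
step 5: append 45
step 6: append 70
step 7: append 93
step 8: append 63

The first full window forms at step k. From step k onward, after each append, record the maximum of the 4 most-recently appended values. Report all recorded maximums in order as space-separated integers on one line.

step 1: append 20 -> window=[20] (not full yet)
step 2: append 6 -> window=[20, 6] (not full yet)
step 3: append 15 -> window=[20, 6, 15] (not full yet)
step 4: append 68 -> window=[20, 6, 15, 68] -> max=68
step 5: append 45 -> window=[6, 15, 68, 45] -> max=68
step 6: append 70 -> window=[15, 68, 45, 70] -> max=70
step 7: append 93 -> window=[68, 45, 70, 93] -> max=93
step 8: append 63 -> window=[45, 70, 93, 63] -> max=93

Answer: 68 68 70 93 93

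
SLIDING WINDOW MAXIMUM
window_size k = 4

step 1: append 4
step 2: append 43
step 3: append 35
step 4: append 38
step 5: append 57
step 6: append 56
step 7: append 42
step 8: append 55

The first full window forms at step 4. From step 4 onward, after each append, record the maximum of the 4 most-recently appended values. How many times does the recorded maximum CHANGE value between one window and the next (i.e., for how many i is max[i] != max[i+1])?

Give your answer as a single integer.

Answer: 1

Derivation:
step 1: append 4 -> window=[4] (not full yet)
step 2: append 43 -> window=[4, 43] (not full yet)
step 3: append 35 -> window=[4, 43, 35] (not full yet)
step 4: append 38 -> window=[4, 43, 35, 38] -> max=43
step 5: append 57 -> window=[43, 35, 38, 57] -> max=57
step 6: append 56 -> window=[35, 38, 57, 56] -> max=57
step 7: append 42 -> window=[38, 57, 56, 42] -> max=57
step 8: append 55 -> window=[57, 56, 42, 55] -> max=57
Recorded maximums: 43 57 57 57 57
Changes between consecutive maximums: 1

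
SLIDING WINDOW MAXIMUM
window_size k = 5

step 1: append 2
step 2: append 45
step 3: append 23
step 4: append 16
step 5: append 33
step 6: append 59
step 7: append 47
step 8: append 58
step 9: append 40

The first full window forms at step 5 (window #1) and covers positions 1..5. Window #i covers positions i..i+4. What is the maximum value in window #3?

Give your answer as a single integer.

step 1: append 2 -> window=[2] (not full yet)
step 2: append 45 -> window=[2, 45] (not full yet)
step 3: append 23 -> window=[2, 45, 23] (not full yet)
step 4: append 16 -> window=[2, 45, 23, 16] (not full yet)
step 5: append 33 -> window=[2, 45, 23, 16, 33] -> max=45
step 6: append 59 -> window=[45, 23, 16, 33, 59] -> max=59
step 7: append 47 -> window=[23, 16, 33, 59, 47] -> max=59
Window #3 max = 59

Answer: 59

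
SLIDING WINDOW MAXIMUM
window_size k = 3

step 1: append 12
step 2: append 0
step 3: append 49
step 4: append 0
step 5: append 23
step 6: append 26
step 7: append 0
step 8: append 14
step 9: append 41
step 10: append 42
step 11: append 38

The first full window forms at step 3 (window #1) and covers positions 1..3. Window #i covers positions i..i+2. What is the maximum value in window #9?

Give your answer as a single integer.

Answer: 42

Derivation:
step 1: append 12 -> window=[12] (not full yet)
step 2: append 0 -> window=[12, 0] (not full yet)
step 3: append 49 -> window=[12, 0, 49] -> max=49
step 4: append 0 -> window=[0, 49, 0] -> max=49
step 5: append 23 -> window=[49, 0, 23] -> max=49
step 6: append 26 -> window=[0, 23, 26] -> max=26
step 7: append 0 -> window=[23, 26, 0] -> max=26
step 8: append 14 -> window=[26, 0, 14] -> max=26
step 9: append 41 -> window=[0, 14, 41] -> max=41
step 10: append 42 -> window=[14, 41, 42] -> max=42
step 11: append 38 -> window=[41, 42, 38] -> max=42
Window #9 max = 42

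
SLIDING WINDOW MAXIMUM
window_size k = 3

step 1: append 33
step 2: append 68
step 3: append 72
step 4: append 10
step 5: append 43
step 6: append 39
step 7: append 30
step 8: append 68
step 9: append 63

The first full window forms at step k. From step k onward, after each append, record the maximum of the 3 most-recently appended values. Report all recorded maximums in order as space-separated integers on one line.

step 1: append 33 -> window=[33] (not full yet)
step 2: append 68 -> window=[33, 68] (not full yet)
step 3: append 72 -> window=[33, 68, 72] -> max=72
step 4: append 10 -> window=[68, 72, 10] -> max=72
step 5: append 43 -> window=[72, 10, 43] -> max=72
step 6: append 39 -> window=[10, 43, 39] -> max=43
step 7: append 30 -> window=[43, 39, 30] -> max=43
step 8: append 68 -> window=[39, 30, 68] -> max=68
step 9: append 63 -> window=[30, 68, 63] -> max=68

Answer: 72 72 72 43 43 68 68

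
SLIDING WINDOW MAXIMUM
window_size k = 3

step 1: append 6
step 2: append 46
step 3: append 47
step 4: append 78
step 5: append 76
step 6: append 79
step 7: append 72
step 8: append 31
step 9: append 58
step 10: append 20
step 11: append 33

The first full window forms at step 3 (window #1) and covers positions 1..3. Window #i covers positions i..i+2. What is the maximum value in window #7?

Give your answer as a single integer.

Answer: 72

Derivation:
step 1: append 6 -> window=[6] (not full yet)
step 2: append 46 -> window=[6, 46] (not full yet)
step 3: append 47 -> window=[6, 46, 47] -> max=47
step 4: append 78 -> window=[46, 47, 78] -> max=78
step 5: append 76 -> window=[47, 78, 76] -> max=78
step 6: append 79 -> window=[78, 76, 79] -> max=79
step 7: append 72 -> window=[76, 79, 72] -> max=79
step 8: append 31 -> window=[79, 72, 31] -> max=79
step 9: append 58 -> window=[72, 31, 58] -> max=72
Window #7 max = 72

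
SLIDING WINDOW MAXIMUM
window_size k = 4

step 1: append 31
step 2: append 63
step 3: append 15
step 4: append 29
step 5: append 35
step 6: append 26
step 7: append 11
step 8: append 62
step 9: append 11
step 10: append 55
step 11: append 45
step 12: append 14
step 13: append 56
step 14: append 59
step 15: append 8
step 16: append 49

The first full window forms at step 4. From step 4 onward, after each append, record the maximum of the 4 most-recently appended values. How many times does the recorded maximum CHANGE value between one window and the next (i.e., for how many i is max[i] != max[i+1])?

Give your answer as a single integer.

step 1: append 31 -> window=[31] (not full yet)
step 2: append 63 -> window=[31, 63] (not full yet)
step 3: append 15 -> window=[31, 63, 15] (not full yet)
step 4: append 29 -> window=[31, 63, 15, 29] -> max=63
step 5: append 35 -> window=[63, 15, 29, 35] -> max=63
step 6: append 26 -> window=[15, 29, 35, 26] -> max=35
step 7: append 11 -> window=[29, 35, 26, 11] -> max=35
step 8: append 62 -> window=[35, 26, 11, 62] -> max=62
step 9: append 11 -> window=[26, 11, 62, 11] -> max=62
step 10: append 55 -> window=[11, 62, 11, 55] -> max=62
step 11: append 45 -> window=[62, 11, 55, 45] -> max=62
step 12: append 14 -> window=[11, 55, 45, 14] -> max=55
step 13: append 56 -> window=[55, 45, 14, 56] -> max=56
step 14: append 59 -> window=[45, 14, 56, 59] -> max=59
step 15: append 8 -> window=[14, 56, 59, 8] -> max=59
step 16: append 49 -> window=[56, 59, 8, 49] -> max=59
Recorded maximums: 63 63 35 35 62 62 62 62 55 56 59 59 59
Changes between consecutive maximums: 5

Answer: 5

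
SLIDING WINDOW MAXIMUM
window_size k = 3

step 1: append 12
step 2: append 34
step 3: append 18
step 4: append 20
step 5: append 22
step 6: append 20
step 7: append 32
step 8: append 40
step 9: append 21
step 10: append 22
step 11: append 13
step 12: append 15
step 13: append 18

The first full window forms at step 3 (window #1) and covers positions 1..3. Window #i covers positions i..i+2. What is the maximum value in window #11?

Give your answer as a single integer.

step 1: append 12 -> window=[12] (not full yet)
step 2: append 34 -> window=[12, 34] (not full yet)
step 3: append 18 -> window=[12, 34, 18] -> max=34
step 4: append 20 -> window=[34, 18, 20] -> max=34
step 5: append 22 -> window=[18, 20, 22] -> max=22
step 6: append 20 -> window=[20, 22, 20] -> max=22
step 7: append 32 -> window=[22, 20, 32] -> max=32
step 8: append 40 -> window=[20, 32, 40] -> max=40
step 9: append 21 -> window=[32, 40, 21] -> max=40
step 10: append 22 -> window=[40, 21, 22] -> max=40
step 11: append 13 -> window=[21, 22, 13] -> max=22
step 12: append 15 -> window=[22, 13, 15] -> max=22
step 13: append 18 -> window=[13, 15, 18] -> max=18
Window #11 max = 18

Answer: 18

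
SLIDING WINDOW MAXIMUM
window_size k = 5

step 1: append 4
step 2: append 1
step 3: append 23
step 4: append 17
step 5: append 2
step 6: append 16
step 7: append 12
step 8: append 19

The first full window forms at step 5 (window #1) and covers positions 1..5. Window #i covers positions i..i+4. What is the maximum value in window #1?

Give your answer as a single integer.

Answer: 23

Derivation:
step 1: append 4 -> window=[4] (not full yet)
step 2: append 1 -> window=[4, 1] (not full yet)
step 3: append 23 -> window=[4, 1, 23] (not full yet)
step 4: append 17 -> window=[4, 1, 23, 17] (not full yet)
step 5: append 2 -> window=[4, 1, 23, 17, 2] -> max=23
Window #1 max = 23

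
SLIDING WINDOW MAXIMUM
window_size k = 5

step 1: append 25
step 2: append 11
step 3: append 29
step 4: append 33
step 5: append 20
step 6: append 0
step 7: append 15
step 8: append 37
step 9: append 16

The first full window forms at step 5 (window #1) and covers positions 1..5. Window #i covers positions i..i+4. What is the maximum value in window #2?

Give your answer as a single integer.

Answer: 33

Derivation:
step 1: append 25 -> window=[25] (not full yet)
step 2: append 11 -> window=[25, 11] (not full yet)
step 3: append 29 -> window=[25, 11, 29] (not full yet)
step 4: append 33 -> window=[25, 11, 29, 33] (not full yet)
step 5: append 20 -> window=[25, 11, 29, 33, 20] -> max=33
step 6: append 0 -> window=[11, 29, 33, 20, 0] -> max=33
Window #2 max = 33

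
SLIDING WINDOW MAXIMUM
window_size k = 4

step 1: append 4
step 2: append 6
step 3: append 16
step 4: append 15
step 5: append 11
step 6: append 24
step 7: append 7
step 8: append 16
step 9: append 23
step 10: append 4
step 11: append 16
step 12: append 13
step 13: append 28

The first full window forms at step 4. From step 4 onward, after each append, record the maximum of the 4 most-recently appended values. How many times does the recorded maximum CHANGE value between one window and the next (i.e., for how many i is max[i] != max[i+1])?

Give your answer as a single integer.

Answer: 3

Derivation:
step 1: append 4 -> window=[4] (not full yet)
step 2: append 6 -> window=[4, 6] (not full yet)
step 3: append 16 -> window=[4, 6, 16] (not full yet)
step 4: append 15 -> window=[4, 6, 16, 15] -> max=16
step 5: append 11 -> window=[6, 16, 15, 11] -> max=16
step 6: append 24 -> window=[16, 15, 11, 24] -> max=24
step 7: append 7 -> window=[15, 11, 24, 7] -> max=24
step 8: append 16 -> window=[11, 24, 7, 16] -> max=24
step 9: append 23 -> window=[24, 7, 16, 23] -> max=24
step 10: append 4 -> window=[7, 16, 23, 4] -> max=23
step 11: append 16 -> window=[16, 23, 4, 16] -> max=23
step 12: append 13 -> window=[23, 4, 16, 13] -> max=23
step 13: append 28 -> window=[4, 16, 13, 28] -> max=28
Recorded maximums: 16 16 24 24 24 24 23 23 23 28
Changes between consecutive maximums: 3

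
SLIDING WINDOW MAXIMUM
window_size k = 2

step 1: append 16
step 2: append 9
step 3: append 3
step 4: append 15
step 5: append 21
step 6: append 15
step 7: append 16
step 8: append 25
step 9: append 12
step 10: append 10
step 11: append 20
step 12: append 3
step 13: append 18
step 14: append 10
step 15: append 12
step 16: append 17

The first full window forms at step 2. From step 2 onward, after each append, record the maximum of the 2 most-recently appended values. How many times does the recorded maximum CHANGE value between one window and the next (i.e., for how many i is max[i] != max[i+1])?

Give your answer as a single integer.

step 1: append 16 -> window=[16] (not full yet)
step 2: append 9 -> window=[16, 9] -> max=16
step 3: append 3 -> window=[9, 3] -> max=9
step 4: append 15 -> window=[3, 15] -> max=15
step 5: append 21 -> window=[15, 21] -> max=21
step 6: append 15 -> window=[21, 15] -> max=21
step 7: append 16 -> window=[15, 16] -> max=16
step 8: append 25 -> window=[16, 25] -> max=25
step 9: append 12 -> window=[25, 12] -> max=25
step 10: append 10 -> window=[12, 10] -> max=12
step 11: append 20 -> window=[10, 20] -> max=20
step 12: append 3 -> window=[20, 3] -> max=20
step 13: append 18 -> window=[3, 18] -> max=18
step 14: append 10 -> window=[18, 10] -> max=18
step 15: append 12 -> window=[10, 12] -> max=12
step 16: append 17 -> window=[12, 17] -> max=17
Recorded maximums: 16 9 15 21 21 16 25 25 12 20 20 18 18 12 17
Changes between consecutive maximums: 10

Answer: 10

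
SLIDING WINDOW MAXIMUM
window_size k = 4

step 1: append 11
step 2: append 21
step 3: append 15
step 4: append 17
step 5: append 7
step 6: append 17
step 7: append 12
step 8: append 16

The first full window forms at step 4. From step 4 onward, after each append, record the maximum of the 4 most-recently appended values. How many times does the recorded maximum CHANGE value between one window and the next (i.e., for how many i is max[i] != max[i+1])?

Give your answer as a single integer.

Answer: 1

Derivation:
step 1: append 11 -> window=[11] (not full yet)
step 2: append 21 -> window=[11, 21] (not full yet)
step 3: append 15 -> window=[11, 21, 15] (not full yet)
step 4: append 17 -> window=[11, 21, 15, 17] -> max=21
step 5: append 7 -> window=[21, 15, 17, 7] -> max=21
step 6: append 17 -> window=[15, 17, 7, 17] -> max=17
step 7: append 12 -> window=[17, 7, 17, 12] -> max=17
step 8: append 16 -> window=[7, 17, 12, 16] -> max=17
Recorded maximums: 21 21 17 17 17
Changes between consecutive maximums: 1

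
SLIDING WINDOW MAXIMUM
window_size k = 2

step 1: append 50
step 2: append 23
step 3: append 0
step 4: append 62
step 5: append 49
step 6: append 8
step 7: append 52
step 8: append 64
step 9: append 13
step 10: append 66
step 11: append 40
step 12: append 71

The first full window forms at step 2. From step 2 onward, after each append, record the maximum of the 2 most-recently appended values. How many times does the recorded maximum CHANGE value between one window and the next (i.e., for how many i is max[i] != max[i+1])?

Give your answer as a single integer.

step 1: append 50 -> window=[50] (not full yet)
step 2: append 23 -> window=[50, 23] -> max=50
step 3: append 0 -> window=[23, 0] -> max=23
step 4: append 62 -> window=[0, 62] -> max=62
step 5: append 49 -> window=[62, 49] -> max=62
step 6: append 8 -> window=[49, 8] -> max=49
step 7: append 52 -> window=[8, 52] -> max=52
step 8: append 64 -> window=[52, 64] -> max=64
step 9: append 13 -> window=[64, 13] -> max=64
step 10: append 66 -> window=[13, 66] -> max=66
step 11: append 40 -> window=[66, 40] -> max=66
step 12: append 71 -> window=[40, 71] -> max=71
Recorded maximums: 50 23 62 62 49 52 64 64 66 66 71
Changes between consecutive maximums: 7

Answer: 7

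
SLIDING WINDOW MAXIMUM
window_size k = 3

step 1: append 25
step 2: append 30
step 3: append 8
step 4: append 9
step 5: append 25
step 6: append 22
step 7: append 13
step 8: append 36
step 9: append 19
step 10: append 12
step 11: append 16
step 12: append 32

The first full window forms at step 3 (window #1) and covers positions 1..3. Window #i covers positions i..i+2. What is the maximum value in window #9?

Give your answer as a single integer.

step 1: append 25 -> window=[25] (not full yet)
step 2: append 30 -> window=[25, 30] (not full yet)
step 3: append 8 -> window=[25, 30, 8] -> max=30
step 4: append 9 -> window=[30, 8, 9] -> max=30
step 5: append 25 -> window=[8, 9, 25] -> max=25
step 6: append 22 -> window=[9, 25, 22] -> max=25
step 7: append 13 -> window=[25, 22, 13] -> max=25
step 8: append 36 -> window=[22, 13, 36] -> max=36
step 9: append 19 -> window=[13, 36, 19] -> max=36
step 10: append 12 -> window=[36, 19, 12] -> max=36
step 11: append 16 -> window=[19, 12, 16] -> max=19
Window #9 max = 19

Answer: 19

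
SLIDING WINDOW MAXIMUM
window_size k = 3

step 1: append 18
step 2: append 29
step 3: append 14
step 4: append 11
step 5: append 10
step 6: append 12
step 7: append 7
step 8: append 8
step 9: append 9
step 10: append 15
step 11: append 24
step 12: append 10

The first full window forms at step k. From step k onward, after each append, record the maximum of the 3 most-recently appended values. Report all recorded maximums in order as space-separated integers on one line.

Answer: 29 29 14 12 12 12 9 15 24 24

Derivation:
step 1: append 18 -> window=[18] (not full yet)
step 2: append 29 -> window=[18, 29] (not full yet)
step 3: append 14 -> window=[18, 29, 14] -> max=29
step 4: append 11 -> window=[29, 14, 11] -> max=29
step 5: append 10 -> window=[14, 11, 10] -> max=14
step 6: append 12 -> window=[11, 10, 12] -> max=12
step 7: append 7 -> window=[10, 12, 7] -> max=12
step 8: append 8 -> window=[12, 7, 8] -> max=12
step 9: append 9 -> window=[7, 8, 9] -> max=9
step 10: append 15 -> window=[8, 9, 15] -> max=15
step 11: append 24 -> window=[9, 15, 24] -> max=24
step 12: append 10 -> window=[15, 24, 10] -> max=24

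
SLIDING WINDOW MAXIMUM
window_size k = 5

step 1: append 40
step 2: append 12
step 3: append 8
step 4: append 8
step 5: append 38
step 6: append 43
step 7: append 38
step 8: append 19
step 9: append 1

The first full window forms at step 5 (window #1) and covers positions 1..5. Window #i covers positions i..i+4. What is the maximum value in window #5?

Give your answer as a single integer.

Answer: 43

Derivation:
step 1: append 40 -> window=[40] (not full yet)
step 2: append 12 -> window=[40, 12] (not full yet)
step 3: append 8 -> window=[40, 12, 8] (not full yet)
step 4: append 8 -> window=[40, 12, 8, 8] (not full yet)
step 5: append 38 -> window=[40, 12, 8, 8, 38] -> max=40
step 6: append 43 -> window=[12, 8, 8, 38, 43] -> max=43
step 7: append 38 -> window=[8, 8, 38, 43, 38] -> max=43
step 8: append 19 -> window=[8, 38, 43, 38, 19] -> max=43
step 9: append 1 -> window=[38, 43, 38, 19, 1] -> max=43
Window #5 max = 43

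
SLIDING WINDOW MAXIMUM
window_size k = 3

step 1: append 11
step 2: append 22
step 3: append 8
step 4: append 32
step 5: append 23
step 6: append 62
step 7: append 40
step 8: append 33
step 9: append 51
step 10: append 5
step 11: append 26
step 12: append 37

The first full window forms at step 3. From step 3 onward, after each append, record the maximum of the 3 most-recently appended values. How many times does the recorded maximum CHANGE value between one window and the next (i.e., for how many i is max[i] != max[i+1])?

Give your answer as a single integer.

Answer: 4

Derivation:
step 1: append 11 -> window=[11] (not full yet)
step 2: append 22 -> window=[11, 22] (not full yet)
step 3: append 8 -> window=[11, 22, 8] -> max=22
step 4: append 32 -> window=[22, 8, 32] -> max=32
step 5: append 23 -> window=[8, 32, 23] -> max=32
step 6: append 62 -> window=[32, 23, 62] -> max=62
step 7: append 40 -> window=[23, 62, 40] -> max=62
step 8: append 33 -> window=[62, 40, 33] -> max=62
step 9: append 51 -> window=[40, 33, 51] -> max=51
step 10: append 5 -> window=[33, 51, 5] -> max=51
step 11: append 26 -> window=[51, 5, 26] -> max=51
step 12: append 37 -> window=[5, 26, 37] -> max=37
Recorded maximums: 22 32 32 62 62 62 51 51 51 37
Changes between consecutive maximums: 4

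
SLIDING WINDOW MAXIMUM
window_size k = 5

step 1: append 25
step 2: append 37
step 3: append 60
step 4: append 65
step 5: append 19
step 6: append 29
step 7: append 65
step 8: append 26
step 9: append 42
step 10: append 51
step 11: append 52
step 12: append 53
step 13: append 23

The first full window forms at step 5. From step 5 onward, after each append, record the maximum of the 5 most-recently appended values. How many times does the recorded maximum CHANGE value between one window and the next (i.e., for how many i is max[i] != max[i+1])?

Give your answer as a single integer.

step 1: append 25 -> window=[25] (not full yet)
step 2: append 37 -> window=[25, 37] (not full yet)
step 3: append 60 -> window=[25, 37, 60] (not full yet)
step 4: append 65 -> window=[25, 37, 60, 65] (not full yet)
step 5: append 19 -> window=[25, 37, 60, 65, 19] -> max=65
step 6: append 29 -> window=[37, 60, 65, 19, 29] -> max=65
step 7: append 65 -> window=[60, 65, 19, 29, 65] -> max=65
step 8: append 26 -> window=[65, 19, 29, 65, 26] -> max=65
step 9: append 42 -> window=[19, 29, 65, 26, 42] -> max=65
step 10: append 51 -> window=[29, 65, 26, 42, 51] -> max=65
step 11: append 52 -> window=[65, 26, 42, 51, 52] -> max=65
step 12: append 53 -> window=[26, 42, 51, 52, 53] -> max=53
step 13: append 23 -> window=[42, 51, 52, 53, 23] -> max=53
Recorded maximums: 65 65 65 65 65 65 65 53 53
Changes between consecutive maximums: 1

Answer: 1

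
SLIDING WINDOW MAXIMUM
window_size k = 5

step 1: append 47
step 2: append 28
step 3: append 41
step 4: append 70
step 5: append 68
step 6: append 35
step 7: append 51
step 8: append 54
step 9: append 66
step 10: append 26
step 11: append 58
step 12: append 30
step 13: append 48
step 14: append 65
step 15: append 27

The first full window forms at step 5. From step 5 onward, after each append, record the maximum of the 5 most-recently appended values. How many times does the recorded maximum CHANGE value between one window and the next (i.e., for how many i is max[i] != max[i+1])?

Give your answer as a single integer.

step 1: append 47 -> window=[47] (not full yet)
step 2: append 28 -> window=[47, 28] (not full yet)
step 3: append 41 -> window=[47, 28, 41] (not full yet)
step 4: append 70 -> window=[47, 28, 41, 70] (not full yet)
step 5: append 68 -> window=[47, 28, 41, 70, 68] -> max=70
step 6: append 35 -> window=[28, 41, 70, 68, 35] -> max=70
step 7: append 51 -> window=[41, 70, 68, 35, 51] -> max=70
step 8: append 54 -> window=[70, 68, 35, 51, 54] -> max=70
step 9: append 66 -> window=[68, 35, 51, 54, 66] -> max=68
step 10: append 26 -> window=[35, 51, 54, 66, 26] -> max=66
step 11: append 58 -> window=[51, 54, 66, 26, 58] -> max=66
step 12: append 30 -> window=[54, 66, 26, 58, 30] -> max=66
step 13: append 48 -> window=[66, 26, 58, 30, 48] -> max=66
step 14: append 65 -> window=[26, 58, 30, 48, 65] -> max=65
step 15: append 27 -> window=[58, 30, 48, 65, 27] -> max=65
Recorded maximums: 70 70 70 70 68 66 66 66 66 65 65
Changes between consecutive maximums: 3

Answer: 3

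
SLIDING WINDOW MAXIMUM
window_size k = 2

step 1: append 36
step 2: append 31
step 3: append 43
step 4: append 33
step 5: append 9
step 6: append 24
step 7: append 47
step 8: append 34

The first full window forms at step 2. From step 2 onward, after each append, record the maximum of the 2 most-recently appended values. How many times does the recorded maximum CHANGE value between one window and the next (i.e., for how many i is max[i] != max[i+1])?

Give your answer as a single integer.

Answer: 4

Derivation:
step 1: append 36 -> window=[36] (not full yet)
step 2: append 31 -> window=[36, 31] -> max=36
step 3: append 43 -> window=[31, 43] -> max=43
step 4: append 33 -> window=[43, 33] -> max=43
step 5: append 9 -> window=[33, 9] -> max=33
step 6: append 24 -> window=[9, 24] -> max=24
step 7: append 47 -> window=[24, 47] -> max=47
step 8: append 34 -> window=[47, 34] -> max=47
Recorded maximums: 36 43 43 33 24 47 47
Changes between consecutive maximums: 4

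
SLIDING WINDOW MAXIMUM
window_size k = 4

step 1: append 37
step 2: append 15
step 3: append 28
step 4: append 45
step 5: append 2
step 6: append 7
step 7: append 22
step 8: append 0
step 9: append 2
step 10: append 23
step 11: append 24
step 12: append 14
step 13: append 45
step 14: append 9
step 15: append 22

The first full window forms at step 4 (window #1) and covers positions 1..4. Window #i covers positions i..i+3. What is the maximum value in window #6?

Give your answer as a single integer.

Answer: 22

Derivation:
step 1: append 37 -> window=[37] (not full yet)
step 2: append 15 -> window=[37, 15] (not full yet)
step 3: append 28 -> window=[37, 15, 28] (not full yet)
step 4: append 45 -> window=[37, 15, 28, 45] -> max=45
step 5: append 2 -> window=[15, 28, 45, 2] -> max=45
step 6: append 7 -> window=[28, 45, 2, 7] -> max=45
step 7: append 22 -> window=[45, 2, 7, 22] -> max=45
step 8: append 0 -> window=[2, 7, 22, 0] -> max=22
step 9: append 2 -> window=[7, 22, 0, 2] -> max=22
Window #6 max = 22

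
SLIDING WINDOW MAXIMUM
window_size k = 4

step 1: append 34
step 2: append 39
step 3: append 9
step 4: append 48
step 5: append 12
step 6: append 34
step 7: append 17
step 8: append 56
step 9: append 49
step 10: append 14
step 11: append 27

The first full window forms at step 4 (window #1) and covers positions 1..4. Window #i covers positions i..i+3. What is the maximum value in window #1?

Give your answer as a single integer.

Answer: 48

Derivation:
step 1: append 34 -> window=[34] (not full yet)
step 2: append 39 -> window=[34, 39] (not full yet)
step 3: append 9 -> window=[34, 39, 9] (not full yet)
step 4: append 48 -> window=[34, 39, 9, 48] -> max=48
Window #1 max = 48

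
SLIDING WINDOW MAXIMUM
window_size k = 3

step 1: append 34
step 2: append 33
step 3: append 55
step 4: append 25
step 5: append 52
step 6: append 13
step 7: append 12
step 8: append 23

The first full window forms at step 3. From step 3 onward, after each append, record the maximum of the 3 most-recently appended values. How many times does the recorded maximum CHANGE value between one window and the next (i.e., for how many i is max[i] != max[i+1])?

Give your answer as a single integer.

Answer: 2

Derivation:
step 1: append 34 -> window=[34] (not full yet)
step 2: append 33 -> window=[34, 33] (not full yet)
step 3: append 55 -> window=[34, 33, 55] -> max=55
step 4: append 25 -> window=[33, 55, 25] -> max=55
step 5: append 52 -> window=[55, 25, 52] -> max=55
step 6: append 13 -> window=[25, 52, 13] -> max=52
step 7: append 12 -> window=[52, 13, 12] -> max=52
step 8: append 23 -> window=[13, 12, 23] -> max=23
Recorded maximums: 55 55 55 52 52 23
Changes between consecutive maximums: 2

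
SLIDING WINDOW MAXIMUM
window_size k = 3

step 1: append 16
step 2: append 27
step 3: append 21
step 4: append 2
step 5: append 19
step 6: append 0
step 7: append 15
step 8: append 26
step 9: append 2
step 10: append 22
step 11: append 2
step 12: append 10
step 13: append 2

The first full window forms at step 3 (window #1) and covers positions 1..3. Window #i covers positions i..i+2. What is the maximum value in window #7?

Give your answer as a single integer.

Answer: 26

Derivation:
step 1: append 16 -> window=[16] (not full yet)
step 2: append 27 -> window=[16, 27] (not full yet)
step 3: append 21 -> window=[16, 27, 21] -> max=27
step 4: append 2 -> window=[27, 21, 2] -> max=27
step 5: append 19 -> window=[21, 2, 19] -> max=21
step 6: append 0 -> window=[2, 19, 0] -> max=19
step 7: append 15 -> window=[19, 0, 15] -> max=19
step 8: append 26 -> window=[0, 15, 26] -> max=26
step 9: append 2 -> window=[15, 26, 2] -> max=26
Window #7 max = 26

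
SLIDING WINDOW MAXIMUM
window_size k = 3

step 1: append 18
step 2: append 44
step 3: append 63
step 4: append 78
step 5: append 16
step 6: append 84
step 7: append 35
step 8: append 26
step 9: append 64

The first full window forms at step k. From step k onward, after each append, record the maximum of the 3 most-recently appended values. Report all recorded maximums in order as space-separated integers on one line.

Answer: 63 78 78 84 84 84 64

Derivation:
step 1: append 18 -> window=[18] (not full yet)
step 2: append 44 -> window=[18, 44] (not full yet)
step 3: append 63 -> window=[18, 44, 63] -> max=63
step 4: append 78 -> window=[44, 63, 78] -> max=78
step 5: append 16 -> window=[63, 78, 16] -> max=78
step 6: append 84 -> window=[78, 16, 84] -> max=84
step 7: append 35 -> window=[16, 84, 35] -> max=84
step 8: append 26 -> window=[84, 35, 26] -> max=84
step 9: append 64 -> window=[35, 26, 64] -> max=64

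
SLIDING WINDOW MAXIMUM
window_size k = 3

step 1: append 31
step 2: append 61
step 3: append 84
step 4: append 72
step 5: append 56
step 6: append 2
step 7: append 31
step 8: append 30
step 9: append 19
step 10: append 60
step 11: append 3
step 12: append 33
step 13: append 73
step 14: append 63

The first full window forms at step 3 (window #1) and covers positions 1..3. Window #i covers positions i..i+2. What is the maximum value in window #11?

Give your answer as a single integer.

step 1: append 31 -> window=[31] (not full yet)
step 2: append 61 -> window=[31, 61] (not full yet)
step 3: append 84 -> window=[31, 61, 84] -> max=84
step 4: append 72 -> window=[61, 84, 72] -> max=84
step 5: append 56 -> window=[84, 72, 56] -> max=84
step 6: append 2 -> window=[72, 56, 2] -> max=72
step 7: append 31 -> window=[56, 2, 31] -> max=56
step 8: append 30 -> window=[2, 31, 30] -> max=31
step 9: append 19 -> window=[31, 30, 19] -> max=31
step 10: append 60 -> window=[30, 19, 60] -> max=60
step 11: append 3 -> window=[19, 60, 3] -> max=60
step 12: append 33 -> window=[60, 3, 33] -> max=60
step 13: append 73 -> window=[3, 33, 73] -> max=73
Window #11 max = 73

Answer: 73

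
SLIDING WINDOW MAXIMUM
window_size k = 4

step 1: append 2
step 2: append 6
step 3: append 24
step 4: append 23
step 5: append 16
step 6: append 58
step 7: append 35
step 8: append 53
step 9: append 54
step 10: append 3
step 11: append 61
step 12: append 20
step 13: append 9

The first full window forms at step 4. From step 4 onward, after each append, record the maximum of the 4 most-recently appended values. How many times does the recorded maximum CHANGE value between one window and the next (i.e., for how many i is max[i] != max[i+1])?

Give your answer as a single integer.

step 1: append 2 -> window=[2] (not full yet)
step 2: append 6 -> window=[2, 6] (not full yet)
step 3: append 24 -> window=[2, 6, 24] (not full yet)
step 4: append 23 -> window=[2, 6, 24, 23] -> max=24
step 5: append 16 -> window=[6, 24, 23, 16] -> max=24
step 6: append 58 -> window=[24, 23, 16, 58] -> max=58
step 7: append 35 -> window=[23, 16, 58, 35] -> max=58
step 8: append 53 -> window=[16, 58, 35, 53] -> max=58
step 9: append 54 -> window=[58, 35, 53, 54] -> max=58
step 10: append 3 -> window=[35, 53, 54, 3] -> max=54
step 11: append 61 -> window=[53, 54, 3, 61] -> max=61
step 12: append 20 -> window=[54, 3, 61, 20] -> max=61
step 13: append 9 -> window=[3, 61, 20, 9] -> max=61
Recorded maximums: 24 24 58 58 58 58 54 61 61 61
Changes between consecutive maximums: 3

Answer: 3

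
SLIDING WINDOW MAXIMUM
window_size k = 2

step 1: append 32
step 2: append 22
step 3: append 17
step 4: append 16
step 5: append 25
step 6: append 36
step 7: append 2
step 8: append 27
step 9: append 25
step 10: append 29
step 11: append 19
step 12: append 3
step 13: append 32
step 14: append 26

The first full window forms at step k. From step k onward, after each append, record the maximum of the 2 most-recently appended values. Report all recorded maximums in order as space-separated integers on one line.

Answer: 32 22 17 25 36 36 27 27 29 29 19 32 32

Derivation:
step 1: append 32 -> window=[32] (not full yet)
step 2: append 22 -> window=[32, 22] -> max=32
step 3: append 17 -> window=[22, 17] -> max=22
step 4: append 16 -> window=[17, 16] -> max=17
step 5: append 25 -> window=[16, 25] -> max=25
step 6: append 36 -> window=[25, 36] -> max=36
step 7: append 2 -> window=[36, 2] -> max=36
step 8: append 27 -> window=[2, 27] -> max=27
step 9: append 25 -> window=[27, 25] -> max=27
step 10: append 29 -> window=[25, 29] -> max=29
step 11: append 19 -> window=[29, 19] -> max=29
step 12: append 3 -> window=[19, 3] -> max=19
step 13: append 32 -> window=[3, 32] -> max=32
step 14: append 26 -> window=[32, 26] -> max=32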